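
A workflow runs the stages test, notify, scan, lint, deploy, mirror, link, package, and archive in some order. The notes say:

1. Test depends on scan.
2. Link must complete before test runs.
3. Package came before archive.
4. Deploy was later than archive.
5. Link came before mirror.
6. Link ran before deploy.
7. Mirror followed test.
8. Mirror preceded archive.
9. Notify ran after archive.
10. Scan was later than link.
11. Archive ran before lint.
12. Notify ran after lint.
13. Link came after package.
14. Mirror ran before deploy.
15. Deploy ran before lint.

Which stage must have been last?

notify

Every other stage has a chain of constraints placing it before notify, so notify is last.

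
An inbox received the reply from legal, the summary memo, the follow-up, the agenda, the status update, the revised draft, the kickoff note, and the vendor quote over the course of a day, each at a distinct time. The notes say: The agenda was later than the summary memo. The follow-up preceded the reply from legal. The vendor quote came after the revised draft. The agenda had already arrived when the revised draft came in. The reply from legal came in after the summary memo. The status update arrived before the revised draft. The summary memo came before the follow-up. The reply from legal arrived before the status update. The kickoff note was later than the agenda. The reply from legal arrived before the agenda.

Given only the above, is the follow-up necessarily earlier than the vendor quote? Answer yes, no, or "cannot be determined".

Chain the constraints: the follow-up → the reply from legal → the agenda → the revised draft → the vendor quote. Each link is directly stated, so the follow-up comes before the vendor quote.

yes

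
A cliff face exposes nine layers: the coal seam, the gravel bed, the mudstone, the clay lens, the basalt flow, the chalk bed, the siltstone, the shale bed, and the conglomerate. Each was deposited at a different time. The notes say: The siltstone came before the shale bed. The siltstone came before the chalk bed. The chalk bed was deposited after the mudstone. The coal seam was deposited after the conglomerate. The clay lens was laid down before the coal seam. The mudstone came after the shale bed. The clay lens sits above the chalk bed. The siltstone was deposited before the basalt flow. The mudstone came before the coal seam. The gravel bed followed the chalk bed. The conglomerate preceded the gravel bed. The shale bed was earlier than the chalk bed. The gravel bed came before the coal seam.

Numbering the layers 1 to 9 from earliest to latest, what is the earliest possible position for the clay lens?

The chalk bed, the mudstone, the shale bed, and the siltstone must all come before the clay lens — 4 forced predecessors.
Nothing else is forced ahead of the clay lens, so its earliest slot is position 4 + 1 = 5.

5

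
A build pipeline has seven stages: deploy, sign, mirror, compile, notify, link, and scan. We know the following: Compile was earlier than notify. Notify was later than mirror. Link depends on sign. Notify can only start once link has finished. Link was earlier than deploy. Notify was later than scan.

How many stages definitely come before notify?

5

Directly stated before notify: compile, link, mirror, and scan.
Sign reaches notify via sign → link → notify.
No chain forces deploy ahead of notify.
That's compile, link, mirror, scan, and sign — 5 in all.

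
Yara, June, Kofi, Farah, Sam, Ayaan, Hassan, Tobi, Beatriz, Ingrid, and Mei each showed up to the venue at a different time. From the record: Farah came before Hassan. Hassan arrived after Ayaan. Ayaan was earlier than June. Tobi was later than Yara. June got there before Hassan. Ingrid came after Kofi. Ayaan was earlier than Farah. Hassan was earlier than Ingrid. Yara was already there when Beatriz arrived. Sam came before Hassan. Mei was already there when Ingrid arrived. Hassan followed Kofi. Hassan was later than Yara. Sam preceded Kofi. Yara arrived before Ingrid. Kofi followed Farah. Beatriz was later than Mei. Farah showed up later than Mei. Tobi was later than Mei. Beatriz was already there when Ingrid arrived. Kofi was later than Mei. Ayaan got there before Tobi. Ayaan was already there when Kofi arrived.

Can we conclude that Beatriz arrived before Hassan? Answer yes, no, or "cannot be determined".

No chain of stated constraints runs from Beatriz to Hassan, and none runs from Hassan to Beatriz either.
So the relative order of Beatriz and Hassan is not fixed by the given facts.

cannot be determined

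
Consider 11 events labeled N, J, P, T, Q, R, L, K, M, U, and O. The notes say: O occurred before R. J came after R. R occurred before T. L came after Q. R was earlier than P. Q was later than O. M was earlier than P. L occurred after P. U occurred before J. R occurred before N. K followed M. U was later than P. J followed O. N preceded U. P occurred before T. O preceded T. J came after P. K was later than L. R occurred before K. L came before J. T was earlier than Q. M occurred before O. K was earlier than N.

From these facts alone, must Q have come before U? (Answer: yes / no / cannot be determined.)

yes

Chain the constraints: Q → L → K → N → U. Each link is directly stated, so Q comes before U.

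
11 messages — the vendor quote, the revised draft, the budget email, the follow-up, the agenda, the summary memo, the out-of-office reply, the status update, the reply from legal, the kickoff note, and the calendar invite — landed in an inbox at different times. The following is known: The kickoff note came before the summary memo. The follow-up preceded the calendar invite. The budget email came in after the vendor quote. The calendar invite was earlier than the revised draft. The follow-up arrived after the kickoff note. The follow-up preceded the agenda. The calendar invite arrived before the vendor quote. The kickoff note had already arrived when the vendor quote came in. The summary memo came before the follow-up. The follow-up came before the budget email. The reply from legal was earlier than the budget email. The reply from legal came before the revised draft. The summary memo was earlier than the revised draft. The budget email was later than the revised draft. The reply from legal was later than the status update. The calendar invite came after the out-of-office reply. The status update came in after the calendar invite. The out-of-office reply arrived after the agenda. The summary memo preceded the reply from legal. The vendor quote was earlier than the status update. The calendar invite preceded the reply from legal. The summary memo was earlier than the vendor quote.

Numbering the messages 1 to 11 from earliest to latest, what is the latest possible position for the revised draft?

The revised draft must come before the budget email — 1 message forced after it.
Everything else can be placed before the revised draft in some valid order, so the revised draft can sit as late as position 11 − 1 = 10.

10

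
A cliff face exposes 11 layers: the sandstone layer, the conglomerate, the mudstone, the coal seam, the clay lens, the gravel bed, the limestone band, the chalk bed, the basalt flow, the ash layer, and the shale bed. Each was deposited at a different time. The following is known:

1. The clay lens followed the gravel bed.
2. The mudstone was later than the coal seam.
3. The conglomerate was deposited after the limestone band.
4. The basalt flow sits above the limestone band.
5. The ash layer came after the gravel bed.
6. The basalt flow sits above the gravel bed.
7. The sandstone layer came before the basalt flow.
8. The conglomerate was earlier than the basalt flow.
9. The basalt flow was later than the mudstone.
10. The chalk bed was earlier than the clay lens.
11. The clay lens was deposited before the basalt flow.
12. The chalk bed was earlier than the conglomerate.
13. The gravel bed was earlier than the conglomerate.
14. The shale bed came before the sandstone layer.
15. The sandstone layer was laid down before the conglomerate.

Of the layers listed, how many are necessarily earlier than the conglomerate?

Directly stated before the conglomerate: the chalk bed, the gravel bed, the limestone band, and the sandstone layer.
The shale bed reaches the conglomerate via the shale bed → the sandstone layer → the conglomerate.
That's the chalk bed, the gravel bed, the limestone band, the sandstone layer, and the shale bed — 5 in all.

5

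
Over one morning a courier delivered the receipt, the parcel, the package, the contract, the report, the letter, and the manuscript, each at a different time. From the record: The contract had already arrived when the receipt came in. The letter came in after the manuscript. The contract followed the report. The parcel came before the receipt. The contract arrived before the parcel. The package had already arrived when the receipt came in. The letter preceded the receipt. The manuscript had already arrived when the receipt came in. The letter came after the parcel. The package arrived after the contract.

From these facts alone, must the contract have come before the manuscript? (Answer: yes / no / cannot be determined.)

No chain of stated constraints runs from the contract to the manuscript, and none runs from the manuscript to the contract either.
So the relative order of the contract and the manuscript is not fixed by the given facts.

cannot be determined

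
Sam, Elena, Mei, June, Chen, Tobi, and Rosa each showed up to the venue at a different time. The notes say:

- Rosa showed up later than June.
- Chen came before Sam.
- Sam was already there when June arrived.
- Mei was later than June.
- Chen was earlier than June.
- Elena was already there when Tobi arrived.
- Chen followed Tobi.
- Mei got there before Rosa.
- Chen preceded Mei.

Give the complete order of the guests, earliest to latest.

Elena, Tobi, Chen, Sam, June, Mei, Rosa

The constraints fix every adjacent pair, so only one ordering works:
Elena → Tobi → Chen → Sam → June → Mei → Rosa.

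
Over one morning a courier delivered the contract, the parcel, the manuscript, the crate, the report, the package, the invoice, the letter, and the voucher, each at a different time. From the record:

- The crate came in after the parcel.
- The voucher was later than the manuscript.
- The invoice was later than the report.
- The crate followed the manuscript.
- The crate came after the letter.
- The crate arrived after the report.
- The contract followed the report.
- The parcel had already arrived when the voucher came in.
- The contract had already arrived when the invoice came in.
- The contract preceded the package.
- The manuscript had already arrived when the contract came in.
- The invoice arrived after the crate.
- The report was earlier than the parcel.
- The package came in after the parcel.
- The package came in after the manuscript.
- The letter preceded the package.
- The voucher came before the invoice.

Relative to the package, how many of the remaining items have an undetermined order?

3

Forced before the package: the contract, the letter, the manuscript, the parcel, and the report.
That leaves the crate, the invoice, and the voucher with no forced order relative to the package — 3.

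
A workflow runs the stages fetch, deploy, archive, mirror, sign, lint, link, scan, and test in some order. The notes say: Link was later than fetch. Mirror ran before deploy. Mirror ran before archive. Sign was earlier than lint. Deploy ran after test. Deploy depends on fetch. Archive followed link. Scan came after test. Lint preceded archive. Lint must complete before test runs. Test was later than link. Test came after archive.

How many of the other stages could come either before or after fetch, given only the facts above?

Forced after fetch: archive, deploy, link, scan, and test.
That leaves lint, mirror, and sign with no forced order relative to fetch — 3.

3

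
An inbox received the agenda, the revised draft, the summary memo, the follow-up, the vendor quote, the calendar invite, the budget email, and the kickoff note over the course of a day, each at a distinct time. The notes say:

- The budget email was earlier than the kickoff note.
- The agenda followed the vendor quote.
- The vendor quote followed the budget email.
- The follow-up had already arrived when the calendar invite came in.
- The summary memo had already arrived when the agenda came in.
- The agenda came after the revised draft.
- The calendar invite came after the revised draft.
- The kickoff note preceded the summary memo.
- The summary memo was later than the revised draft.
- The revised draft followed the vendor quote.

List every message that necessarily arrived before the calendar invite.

Directly stated before the calendar invite: the follow-up and the revised draft.
The budget email reaches the calendar invite via the budget email → the vendor quote → the revised draft → the calendar invite.
The vendor quote reaches the calendar invite via the vendor quote → the revised draft → the calendar invite.

the budget email, the follow-up, the revised draft, the vendor quote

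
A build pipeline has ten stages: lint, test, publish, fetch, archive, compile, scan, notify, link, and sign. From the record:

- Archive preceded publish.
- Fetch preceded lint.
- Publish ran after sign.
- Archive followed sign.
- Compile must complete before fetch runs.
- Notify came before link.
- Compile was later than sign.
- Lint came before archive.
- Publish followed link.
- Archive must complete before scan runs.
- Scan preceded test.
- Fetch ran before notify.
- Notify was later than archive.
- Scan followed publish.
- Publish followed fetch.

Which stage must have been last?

Every other stage has a chain of constraints placing it before test, so test is last.

test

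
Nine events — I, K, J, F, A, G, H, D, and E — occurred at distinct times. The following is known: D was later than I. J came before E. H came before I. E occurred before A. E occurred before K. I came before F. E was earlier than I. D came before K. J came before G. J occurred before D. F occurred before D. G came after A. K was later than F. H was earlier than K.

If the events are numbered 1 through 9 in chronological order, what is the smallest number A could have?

E and J must both come before A — 2 forced predecessors.
Nothing else is forced ahead of A, so its earliest slot is position 2 + 1 = 3.

3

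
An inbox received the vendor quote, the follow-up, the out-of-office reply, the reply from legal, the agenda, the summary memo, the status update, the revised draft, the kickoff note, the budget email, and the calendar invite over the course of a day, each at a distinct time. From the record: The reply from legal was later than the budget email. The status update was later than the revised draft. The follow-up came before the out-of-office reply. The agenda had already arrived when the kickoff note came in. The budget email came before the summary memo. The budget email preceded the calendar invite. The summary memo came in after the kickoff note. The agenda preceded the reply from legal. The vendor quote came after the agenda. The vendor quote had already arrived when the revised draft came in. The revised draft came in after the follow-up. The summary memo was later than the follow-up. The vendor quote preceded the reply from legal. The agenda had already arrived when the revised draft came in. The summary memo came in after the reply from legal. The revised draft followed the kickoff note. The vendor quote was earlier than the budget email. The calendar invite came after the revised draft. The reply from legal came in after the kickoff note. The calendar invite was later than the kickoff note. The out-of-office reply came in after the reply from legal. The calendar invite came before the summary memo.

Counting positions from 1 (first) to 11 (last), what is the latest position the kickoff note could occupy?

The kickoff note must come before the calendar invite, the out-of-office reply, the reply from legal, the revised draft, the status update, and the summary memo — 6 messages forced after it.
Everything else can be placed before the kickoff note in some valid order, so the kickoff note can sit as late as position 11 − 6 = 5.

5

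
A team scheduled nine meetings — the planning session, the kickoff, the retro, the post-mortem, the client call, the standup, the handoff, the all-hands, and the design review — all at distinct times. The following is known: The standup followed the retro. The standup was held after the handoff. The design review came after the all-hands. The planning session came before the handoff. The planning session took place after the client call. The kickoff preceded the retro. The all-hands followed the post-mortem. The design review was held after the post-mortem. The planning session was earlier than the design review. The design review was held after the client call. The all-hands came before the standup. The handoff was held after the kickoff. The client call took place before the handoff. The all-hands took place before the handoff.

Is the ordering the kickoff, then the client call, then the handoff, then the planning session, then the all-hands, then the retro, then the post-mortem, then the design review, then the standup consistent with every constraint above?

The constraints require the planning session before the handoff, but in the proposed sequence the handoff appears ahead of the planning session. That one violation is enough.

no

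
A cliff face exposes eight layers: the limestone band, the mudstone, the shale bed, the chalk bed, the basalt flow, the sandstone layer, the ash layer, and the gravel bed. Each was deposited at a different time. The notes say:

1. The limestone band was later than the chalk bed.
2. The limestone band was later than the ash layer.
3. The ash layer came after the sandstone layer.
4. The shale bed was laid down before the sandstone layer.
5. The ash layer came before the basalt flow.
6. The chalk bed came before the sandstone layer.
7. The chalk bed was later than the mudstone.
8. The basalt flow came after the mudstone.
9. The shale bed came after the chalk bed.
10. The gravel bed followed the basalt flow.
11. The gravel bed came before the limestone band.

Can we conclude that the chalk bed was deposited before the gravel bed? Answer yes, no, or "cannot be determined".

yes

Chain the constraints: the chalk bed → the sandstone layer → the ash layer → the basalt flow → the gravel bed. Each link is directly stated, so the chalk bed comes before the gravel bed.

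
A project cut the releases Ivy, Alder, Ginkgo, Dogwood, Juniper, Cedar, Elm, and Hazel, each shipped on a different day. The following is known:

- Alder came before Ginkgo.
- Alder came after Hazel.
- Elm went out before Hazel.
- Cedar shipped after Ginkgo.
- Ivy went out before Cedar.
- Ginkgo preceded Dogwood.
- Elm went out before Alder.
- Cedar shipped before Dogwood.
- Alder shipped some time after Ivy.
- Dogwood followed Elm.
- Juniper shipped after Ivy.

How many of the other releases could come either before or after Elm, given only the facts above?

2

Forced after Elm: Alder, Cedar, Dogwood, Ginkgo, and Hazel.
That leaves Ivy and Juniper with no forced order relative to Elm — 2.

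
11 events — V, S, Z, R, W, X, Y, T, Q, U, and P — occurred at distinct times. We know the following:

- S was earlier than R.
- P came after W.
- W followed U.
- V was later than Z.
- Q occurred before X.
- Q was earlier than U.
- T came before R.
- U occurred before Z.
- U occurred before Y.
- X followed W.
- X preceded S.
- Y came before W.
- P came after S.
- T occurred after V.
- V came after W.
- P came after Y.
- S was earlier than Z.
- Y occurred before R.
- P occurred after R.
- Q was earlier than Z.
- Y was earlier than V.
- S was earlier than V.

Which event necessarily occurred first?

Q has a chain of constraints placing it before every other event, so Q must be first.

Q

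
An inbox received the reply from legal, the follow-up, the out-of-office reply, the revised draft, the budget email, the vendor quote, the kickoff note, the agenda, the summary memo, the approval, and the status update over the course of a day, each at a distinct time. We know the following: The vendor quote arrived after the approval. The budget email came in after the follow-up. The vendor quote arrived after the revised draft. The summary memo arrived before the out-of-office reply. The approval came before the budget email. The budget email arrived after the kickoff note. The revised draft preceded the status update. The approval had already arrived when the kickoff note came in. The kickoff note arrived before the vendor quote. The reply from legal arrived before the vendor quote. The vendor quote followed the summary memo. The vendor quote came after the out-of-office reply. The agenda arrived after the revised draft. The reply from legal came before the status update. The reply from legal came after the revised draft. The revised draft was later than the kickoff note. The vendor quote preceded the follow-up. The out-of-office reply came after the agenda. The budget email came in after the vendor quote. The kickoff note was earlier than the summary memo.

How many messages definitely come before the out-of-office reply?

Directly stated before the out-of-office reply: the agenda and the summary memo.
The approval reaches the out-of-office reply via the approval → the kickoff note → the summary memo → the out-of-office reply.
The kickoff note reaches the out-of-office reply via the kickoff note → the summary memo → the out-of-office reply.
The revised draft reaches the out-of-office reply via the revised draft → the agenda → the out-of-office reply.
That's the agenda, the approval, the kickoff note, the revised draft, and the summary memo — 5 in all.

5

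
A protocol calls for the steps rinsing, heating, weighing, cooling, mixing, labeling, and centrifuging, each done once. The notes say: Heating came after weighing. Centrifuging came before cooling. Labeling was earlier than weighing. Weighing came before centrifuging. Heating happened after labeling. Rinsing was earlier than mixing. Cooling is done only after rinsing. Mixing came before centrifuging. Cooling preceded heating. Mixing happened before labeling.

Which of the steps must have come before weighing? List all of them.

labeling, mixing, rinsing

Directly stated before weighing: labeling.
Mixing reaches weighing via mixing → labeling → weighing.
Rinsing reaches weighing via rinsing → mixing → labeling → weighing.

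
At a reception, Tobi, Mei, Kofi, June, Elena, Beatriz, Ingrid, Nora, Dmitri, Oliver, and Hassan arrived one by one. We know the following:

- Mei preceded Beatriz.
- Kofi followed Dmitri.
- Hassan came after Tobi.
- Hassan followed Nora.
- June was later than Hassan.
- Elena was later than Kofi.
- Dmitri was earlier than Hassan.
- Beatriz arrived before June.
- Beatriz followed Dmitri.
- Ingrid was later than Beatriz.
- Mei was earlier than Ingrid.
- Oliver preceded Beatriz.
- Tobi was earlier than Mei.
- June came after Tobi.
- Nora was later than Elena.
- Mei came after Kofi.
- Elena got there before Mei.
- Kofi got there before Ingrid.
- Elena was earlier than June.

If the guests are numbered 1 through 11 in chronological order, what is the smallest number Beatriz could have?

7

Dmitri, Elena, Kofi, Mei, Oliver, and Tobi must all come before Beatriz — 6 forced predecessors.
Nothing else is forced ahead of Beatriz, so their earliest slot is position 6 + 1 = 7.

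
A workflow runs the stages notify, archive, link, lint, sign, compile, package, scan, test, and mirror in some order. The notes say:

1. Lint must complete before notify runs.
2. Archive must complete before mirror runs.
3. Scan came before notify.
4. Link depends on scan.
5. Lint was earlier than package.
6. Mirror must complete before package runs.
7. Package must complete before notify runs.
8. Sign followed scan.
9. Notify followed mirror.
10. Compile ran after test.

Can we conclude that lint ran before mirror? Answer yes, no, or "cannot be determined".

No chain of stated constraints runs from lint to mirror, and none runs from mirror to lint either.
So the relative order of lint and mirror is not fixed by the given facts.

cannot be determined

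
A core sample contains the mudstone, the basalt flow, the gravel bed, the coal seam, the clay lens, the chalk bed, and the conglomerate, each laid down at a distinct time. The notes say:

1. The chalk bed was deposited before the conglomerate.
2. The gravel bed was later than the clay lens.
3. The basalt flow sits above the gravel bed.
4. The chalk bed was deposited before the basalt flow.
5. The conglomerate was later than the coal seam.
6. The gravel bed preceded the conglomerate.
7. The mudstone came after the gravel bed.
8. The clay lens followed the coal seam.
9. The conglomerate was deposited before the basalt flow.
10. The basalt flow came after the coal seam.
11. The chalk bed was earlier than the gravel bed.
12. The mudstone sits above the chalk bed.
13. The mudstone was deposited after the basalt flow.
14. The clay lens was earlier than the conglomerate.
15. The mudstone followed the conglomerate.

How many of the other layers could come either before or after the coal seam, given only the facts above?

1

Forced after the coal seam: the basalt flow, the clay lens, the conglomerate, the gravel bed, and the mudstone.
That leaves the chalk bed with no forced order relative to the coal seam — 1.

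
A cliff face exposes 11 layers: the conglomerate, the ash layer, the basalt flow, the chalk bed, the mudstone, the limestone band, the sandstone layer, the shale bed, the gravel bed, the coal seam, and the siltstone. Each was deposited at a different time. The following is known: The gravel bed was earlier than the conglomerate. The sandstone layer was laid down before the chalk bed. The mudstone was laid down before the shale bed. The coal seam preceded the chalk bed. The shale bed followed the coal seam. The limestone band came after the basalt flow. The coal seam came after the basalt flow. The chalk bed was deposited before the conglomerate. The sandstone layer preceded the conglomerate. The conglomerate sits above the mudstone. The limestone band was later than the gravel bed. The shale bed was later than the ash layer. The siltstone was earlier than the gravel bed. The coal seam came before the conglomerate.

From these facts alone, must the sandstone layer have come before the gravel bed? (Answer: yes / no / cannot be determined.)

No chain of stated constraints runs from the sandstone layer to the gravel bed, and none runs from the gravel bed to the sandstone layer either.
So the relative order of the sandstone layer and the gravel bed is not fixed by the given facts.

cannot be determined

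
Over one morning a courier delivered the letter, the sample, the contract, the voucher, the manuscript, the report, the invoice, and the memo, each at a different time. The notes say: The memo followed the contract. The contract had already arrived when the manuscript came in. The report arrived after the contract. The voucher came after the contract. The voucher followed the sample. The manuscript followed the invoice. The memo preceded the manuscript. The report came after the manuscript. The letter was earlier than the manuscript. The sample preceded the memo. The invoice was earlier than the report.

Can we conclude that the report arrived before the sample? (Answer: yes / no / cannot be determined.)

no

Tracing the constraints gives the sample → the memo → the manuscript → the report, so the sample must come before the report.
That means the report cannot be before the sample.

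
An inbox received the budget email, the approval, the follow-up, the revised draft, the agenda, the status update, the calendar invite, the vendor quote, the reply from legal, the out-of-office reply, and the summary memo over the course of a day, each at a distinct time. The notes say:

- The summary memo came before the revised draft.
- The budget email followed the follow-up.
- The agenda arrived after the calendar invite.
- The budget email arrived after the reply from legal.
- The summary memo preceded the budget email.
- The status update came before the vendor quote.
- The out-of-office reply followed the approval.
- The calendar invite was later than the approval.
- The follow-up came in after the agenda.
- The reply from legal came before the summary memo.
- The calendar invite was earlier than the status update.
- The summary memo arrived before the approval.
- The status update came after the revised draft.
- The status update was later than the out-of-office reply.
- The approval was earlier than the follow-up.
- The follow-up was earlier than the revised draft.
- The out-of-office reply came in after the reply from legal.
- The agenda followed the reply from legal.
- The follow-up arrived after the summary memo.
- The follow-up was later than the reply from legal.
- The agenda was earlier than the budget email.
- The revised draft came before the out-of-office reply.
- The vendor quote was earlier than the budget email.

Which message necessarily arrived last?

the budget email

Every other message has a chain of constraints placing it before the budget email, so the budget email is last.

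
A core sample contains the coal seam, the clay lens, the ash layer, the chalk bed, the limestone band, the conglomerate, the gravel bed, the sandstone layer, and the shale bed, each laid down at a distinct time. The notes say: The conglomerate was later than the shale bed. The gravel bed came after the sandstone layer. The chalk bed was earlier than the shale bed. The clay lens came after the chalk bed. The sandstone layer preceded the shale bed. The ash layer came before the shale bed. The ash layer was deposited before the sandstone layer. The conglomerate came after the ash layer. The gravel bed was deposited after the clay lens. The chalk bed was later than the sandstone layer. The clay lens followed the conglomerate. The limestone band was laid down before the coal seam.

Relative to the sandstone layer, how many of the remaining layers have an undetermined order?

Forced before the sandstone layer: the ash layer; forced after the sandstone layer: the chalk bed, the clay lens, the conglomerate, the gravel bed, and the shale bed.
That leaves the coal seam and the limestone band with no forced order relative to the sandstone layer — 2.

2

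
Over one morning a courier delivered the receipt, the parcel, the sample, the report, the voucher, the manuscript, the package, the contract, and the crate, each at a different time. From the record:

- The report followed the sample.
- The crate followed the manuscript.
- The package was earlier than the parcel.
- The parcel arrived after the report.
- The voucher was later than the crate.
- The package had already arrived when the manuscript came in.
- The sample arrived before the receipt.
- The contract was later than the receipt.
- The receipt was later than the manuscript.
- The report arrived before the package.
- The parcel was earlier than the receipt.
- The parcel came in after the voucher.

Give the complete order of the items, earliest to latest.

The constraints fix every adjacent pair, so only one ordering works:
the sample → the report → the package → the manuscript → the crate → the voucher → the parcel → the receipt → the contract.

the sample, the report, the package, the manuscript, the crate, the voucher, the parcel, the receipt, the contract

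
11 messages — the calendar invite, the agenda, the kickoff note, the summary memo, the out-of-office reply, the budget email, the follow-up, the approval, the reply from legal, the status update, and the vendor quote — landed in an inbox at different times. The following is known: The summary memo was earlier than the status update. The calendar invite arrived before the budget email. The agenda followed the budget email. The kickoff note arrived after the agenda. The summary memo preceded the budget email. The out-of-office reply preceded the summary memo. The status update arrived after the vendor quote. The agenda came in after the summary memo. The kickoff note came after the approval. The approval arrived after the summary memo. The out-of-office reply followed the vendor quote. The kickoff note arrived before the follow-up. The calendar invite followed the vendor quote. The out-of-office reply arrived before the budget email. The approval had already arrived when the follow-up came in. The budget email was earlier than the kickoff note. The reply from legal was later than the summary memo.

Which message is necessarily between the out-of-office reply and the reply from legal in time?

the summary memo

Tracing the constraints gives the out-of-office reply → the summary memo → the reply from legal, so the summary memo sits after the out-of-office reply and before the reply from legal.
No other message is forced both after the out-of-office reply and before the reply from legal.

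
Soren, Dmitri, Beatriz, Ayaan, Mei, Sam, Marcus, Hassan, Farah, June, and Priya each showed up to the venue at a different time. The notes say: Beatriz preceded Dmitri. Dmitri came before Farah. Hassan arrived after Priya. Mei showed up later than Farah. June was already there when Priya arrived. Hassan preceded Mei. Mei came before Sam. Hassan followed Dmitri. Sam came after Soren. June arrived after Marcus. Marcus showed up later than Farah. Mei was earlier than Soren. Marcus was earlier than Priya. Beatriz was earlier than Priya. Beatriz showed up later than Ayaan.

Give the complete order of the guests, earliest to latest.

Ayaan, Beatriz, Dmitri, Farah, Marcus, June, Priya, Hassan, Mei, Soren, Sam

The constraints fix every adjacent pair, so only one ordering works:
Ayaan → Beatriz → Dmitri → Farah → Marcus → June → Priya → Hassan → Mei → Soren → Sam.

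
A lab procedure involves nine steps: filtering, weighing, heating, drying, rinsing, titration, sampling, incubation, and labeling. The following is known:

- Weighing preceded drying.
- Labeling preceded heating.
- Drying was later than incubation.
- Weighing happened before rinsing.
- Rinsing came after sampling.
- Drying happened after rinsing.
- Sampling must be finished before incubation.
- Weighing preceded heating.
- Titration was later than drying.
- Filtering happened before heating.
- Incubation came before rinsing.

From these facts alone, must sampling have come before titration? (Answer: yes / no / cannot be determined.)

Chain the constraints: sampling → incubation → drying → titration. Each link is directly stated, so sampling comes before titration.

yes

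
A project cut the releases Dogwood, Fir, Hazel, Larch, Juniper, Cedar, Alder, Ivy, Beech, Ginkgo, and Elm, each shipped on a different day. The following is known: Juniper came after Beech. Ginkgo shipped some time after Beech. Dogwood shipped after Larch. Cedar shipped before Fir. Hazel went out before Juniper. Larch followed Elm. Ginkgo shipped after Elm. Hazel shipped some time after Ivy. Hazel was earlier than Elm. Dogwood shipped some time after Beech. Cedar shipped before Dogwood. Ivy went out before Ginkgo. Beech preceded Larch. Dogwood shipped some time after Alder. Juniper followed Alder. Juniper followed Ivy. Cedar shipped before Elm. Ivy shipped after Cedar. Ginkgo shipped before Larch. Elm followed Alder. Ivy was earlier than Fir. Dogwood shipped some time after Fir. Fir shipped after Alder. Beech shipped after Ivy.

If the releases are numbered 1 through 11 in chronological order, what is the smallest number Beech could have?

Cedar and Ivy must both come before Beech — 2 forced predecessors.
Nothing else is forced ahead of Beech, so its earliest slot is position 2 + 1 = 3.

3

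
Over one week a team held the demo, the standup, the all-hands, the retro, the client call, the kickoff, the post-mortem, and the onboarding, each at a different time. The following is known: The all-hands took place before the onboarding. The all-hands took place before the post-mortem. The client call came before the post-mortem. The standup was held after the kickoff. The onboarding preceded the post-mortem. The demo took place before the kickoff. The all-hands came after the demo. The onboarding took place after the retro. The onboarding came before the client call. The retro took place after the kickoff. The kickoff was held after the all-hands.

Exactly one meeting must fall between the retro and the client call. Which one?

the onboarding

Tracing the constraints gives the retro → the onboarding → the client call, so the onboarding sits after the retro and before the client call.
No other meeting is forced both after the retro and before the client call.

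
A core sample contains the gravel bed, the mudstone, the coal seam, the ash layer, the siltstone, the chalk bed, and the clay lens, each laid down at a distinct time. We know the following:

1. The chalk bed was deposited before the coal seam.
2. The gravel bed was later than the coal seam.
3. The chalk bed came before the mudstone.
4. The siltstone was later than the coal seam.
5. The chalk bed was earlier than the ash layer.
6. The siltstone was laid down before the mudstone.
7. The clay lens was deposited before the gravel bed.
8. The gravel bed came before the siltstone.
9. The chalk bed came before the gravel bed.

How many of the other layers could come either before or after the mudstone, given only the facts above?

Forced before the mudstone: the chalk bed, the clay lens, the coal seam, the gravel bed, and the siltstone.
That leaves the ash layer with no forced order relative to the mudstone — 1.

1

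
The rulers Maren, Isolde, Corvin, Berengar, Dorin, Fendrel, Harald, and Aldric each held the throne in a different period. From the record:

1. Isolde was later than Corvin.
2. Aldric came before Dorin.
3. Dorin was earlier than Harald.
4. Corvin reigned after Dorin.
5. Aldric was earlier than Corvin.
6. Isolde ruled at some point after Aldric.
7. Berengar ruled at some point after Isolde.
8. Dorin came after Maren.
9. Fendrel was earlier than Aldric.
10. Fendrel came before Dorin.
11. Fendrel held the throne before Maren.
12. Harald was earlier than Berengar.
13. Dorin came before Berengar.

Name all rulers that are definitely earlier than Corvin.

Aldric, Dorin, Fendrel, Maren

Directly stated before Corvin: Aldric and Dorin.
Fendrel reaches Corvin via Fendrel → Dorin → Corvin.
Maren reaches Corvin via Maren → Dorin → Corvin.
No chain forces Isolde (or any of the others) ahead of Corvin.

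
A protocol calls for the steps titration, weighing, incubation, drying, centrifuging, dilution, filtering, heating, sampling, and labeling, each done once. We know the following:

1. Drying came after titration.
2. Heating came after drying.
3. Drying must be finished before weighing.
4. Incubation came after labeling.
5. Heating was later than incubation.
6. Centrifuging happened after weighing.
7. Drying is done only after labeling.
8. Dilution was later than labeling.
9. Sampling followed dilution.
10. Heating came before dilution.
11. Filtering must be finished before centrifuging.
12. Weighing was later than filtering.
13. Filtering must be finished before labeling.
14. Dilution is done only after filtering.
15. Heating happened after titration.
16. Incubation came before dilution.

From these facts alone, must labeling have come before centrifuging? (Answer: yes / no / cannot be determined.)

Chain the constraints: labeling → drying → weighing → centrifuging. Each link is directly stated, so labeling comes before centrifuging.

yes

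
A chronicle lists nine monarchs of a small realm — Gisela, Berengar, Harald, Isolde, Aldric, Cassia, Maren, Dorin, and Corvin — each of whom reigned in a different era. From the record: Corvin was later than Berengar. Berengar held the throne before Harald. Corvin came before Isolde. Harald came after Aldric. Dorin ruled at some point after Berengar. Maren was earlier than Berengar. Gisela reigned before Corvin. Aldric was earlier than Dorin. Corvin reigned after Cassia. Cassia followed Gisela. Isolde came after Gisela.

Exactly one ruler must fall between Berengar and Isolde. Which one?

Corvin

Tracing the constraints gives Berengar → Corvin → Isolde, so Corvin sits after Berengar and before Isolde.
No other ruler is forced both after Berengar and before Isolde.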